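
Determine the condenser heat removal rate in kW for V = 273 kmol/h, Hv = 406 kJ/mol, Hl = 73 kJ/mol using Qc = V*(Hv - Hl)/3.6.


Qc = 273 * (406 - 73) / 3.6 = 273 * 333 / 3.6 = 25250

25250 kW


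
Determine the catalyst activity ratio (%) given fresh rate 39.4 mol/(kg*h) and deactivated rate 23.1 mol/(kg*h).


Activity (%) = (rate_used / rate_fresh) * 100
rate_used = 23.1, rate_fresh = 39.4
= (23.1 / 39.4) * 100
= 0.5863 * 100 = 58.63

58.63 %


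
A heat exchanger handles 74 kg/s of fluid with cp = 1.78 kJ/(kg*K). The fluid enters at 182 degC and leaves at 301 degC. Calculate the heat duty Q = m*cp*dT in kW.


Q = m_dot * cp * delta_T
delta_T = 301 - 182 = 119 K
Q = 74 * 1.78 * 119
= 131.72 * 119
= 15674.68 kW

15674.68 kW


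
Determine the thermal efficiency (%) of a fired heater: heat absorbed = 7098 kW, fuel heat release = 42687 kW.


Furnace efficiency = Q_absorbed / Q_fuel * 100
= 7098 / 42687 * 100 = 16.63

16.63 %


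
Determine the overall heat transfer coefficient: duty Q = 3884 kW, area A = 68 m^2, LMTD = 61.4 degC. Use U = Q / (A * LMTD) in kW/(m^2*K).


From Q = U*A*LMTD, U = Q / (A * LMTD)
U = 3884 / (68 * 61.4) = 3884 / 4175.2 = 0.9303

0.9303 kW/(m^2*K)


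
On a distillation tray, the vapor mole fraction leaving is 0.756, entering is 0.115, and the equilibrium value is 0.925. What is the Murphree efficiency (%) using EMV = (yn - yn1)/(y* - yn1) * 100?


Murphree vapor efficiency: EMV = (y_n - y_(n-1)) / (y*_n - y_(n-1)) * 100
EMV = (0.756 - 0.115) / (0.925 - 0.115) * 100 = 0.641 / 0.81 * 100 = 79.14

79.14 %


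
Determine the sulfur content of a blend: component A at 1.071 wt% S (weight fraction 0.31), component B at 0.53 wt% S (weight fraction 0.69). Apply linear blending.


Linear sulfur blending: S_blend = x1*S1 + x2*S2
Contribution 1: 0.31 * 1.071 = 0.33201 wt%
Contribution 2: 0.69 * 0.53 = 0.3657 wt%
S_blend = 0.33201 + 0.3657 = 0.69771

0.69771 wt%


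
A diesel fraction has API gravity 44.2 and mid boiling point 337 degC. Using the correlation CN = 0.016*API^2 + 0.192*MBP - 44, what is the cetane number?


CN = 0.016 * 44.2^2 + 0.192 * 337 - 44
CN = 31.25824 + 64.704 - 44 = 51.96224

51.96224


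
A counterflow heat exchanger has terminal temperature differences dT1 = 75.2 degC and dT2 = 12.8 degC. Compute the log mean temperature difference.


LMTD = (dT1 - dT2) / ln(dT1/dT2)
= (75.2 - 12.8) / ln(75.2 / 12.8) = 62.4 / 1.77071 = 35.24

35.24 degC


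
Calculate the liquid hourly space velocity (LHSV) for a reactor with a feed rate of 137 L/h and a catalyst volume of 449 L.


LHSV = volumetric feed rate / catalyst volume
= 137 L/h / 449 L
= 0.3051 h^-1

0.3051 h^-1


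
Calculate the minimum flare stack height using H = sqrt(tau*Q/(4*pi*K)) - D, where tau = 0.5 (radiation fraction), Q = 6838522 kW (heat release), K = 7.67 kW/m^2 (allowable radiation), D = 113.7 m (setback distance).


tau*Q/(4*pi*K) = 0.5 * 6838522 / (4 * pi * 7.67) = 35475.4
sqrt(35475.4) = 188.349
H = 188.349 - 113.7 = 74.65

74.65 m


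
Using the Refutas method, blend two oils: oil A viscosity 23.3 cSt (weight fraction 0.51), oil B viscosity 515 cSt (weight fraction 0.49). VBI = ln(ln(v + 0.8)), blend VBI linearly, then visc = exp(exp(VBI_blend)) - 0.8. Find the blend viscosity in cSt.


Refutas method: VBN_i = 14.534*ln(ln(visc_i + 0.8)) + 10.975, blended linearly by mass fraction; since VBN is linear in VBI_i = ln(ln(visc_i + 0.8)) and the fractions sum to 1, blend VBI directly: visc = exp(exp(VBI_blend)) - 0.8
VBI_1 = ln(ln(23.3 + 0.8)) = 1.15758
VBI_2 = ln(ln(515 + 0.8)) = 1.8319
VBI_blend = 0.51 * 1.15758 + 0.49 * 1.8319 = 1.488
visc_blend = exp(exp(1.488)) - 0.8 = 82.98

82.98 cSt


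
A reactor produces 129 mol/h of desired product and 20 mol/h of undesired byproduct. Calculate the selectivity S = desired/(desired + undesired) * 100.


Selectivity = desired / (desired + undesired) * 100
Total products = 129 + 20 = 149 mol/h
S = 129 / 149 * 100
= 0.8658 * 100
= 86.58 %

86.58 %


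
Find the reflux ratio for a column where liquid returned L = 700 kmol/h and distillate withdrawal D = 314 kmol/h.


Reflux ratio definition: R = L / D (liquid returned / distillate withdrawn)
L = 700 kmol/h, D = 314 kmol/h
R = 700 / 314 = 2.229

2.229


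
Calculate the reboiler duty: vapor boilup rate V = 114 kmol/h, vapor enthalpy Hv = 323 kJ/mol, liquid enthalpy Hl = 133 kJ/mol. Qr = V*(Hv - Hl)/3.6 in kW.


Qr = 114 * (323 - 133) / 3.6 = 114 * 190 / 3.6 = 6017

6017 kW


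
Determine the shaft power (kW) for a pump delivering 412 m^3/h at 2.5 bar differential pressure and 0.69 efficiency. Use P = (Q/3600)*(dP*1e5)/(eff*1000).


Q = 412 / 3600 = 0.114444 m^3/s
P = 0.114444 * (2.5 * 1e5) / 0.69 / 1000 = 41.47

41.47 kW


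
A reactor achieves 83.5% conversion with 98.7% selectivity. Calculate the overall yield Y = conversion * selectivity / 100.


Overall yield = conversion (%) * selectivity (%) / 100
Conversion = 83.5%, Selectivity = 98.7%
Y = 83.5 * 98.7 / 100
= 82.4145 %

82.4145 %


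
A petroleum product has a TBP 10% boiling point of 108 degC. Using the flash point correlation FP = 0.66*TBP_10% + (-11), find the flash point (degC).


FP = 0.66 * 108 + (-11) = 60.28

60.28 degC


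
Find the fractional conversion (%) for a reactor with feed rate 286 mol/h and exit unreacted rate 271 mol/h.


X = (F_in - F_out) / F_in * 100
Moles reacted = 286 - 271 = 15
X = 15 / 286 * 100
= 0.05245 * 100
= 5.245 %

5.245 %


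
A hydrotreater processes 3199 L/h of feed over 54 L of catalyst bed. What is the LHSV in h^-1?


LHSV = volumetric feed rate / catalyst volume
= 3199 L/h / 54 L
= 59.24 h^-1

59.24 h^-1


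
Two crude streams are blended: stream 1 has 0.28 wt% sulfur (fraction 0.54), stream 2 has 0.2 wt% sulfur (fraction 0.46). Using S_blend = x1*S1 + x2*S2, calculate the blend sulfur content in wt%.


Linear sulfur blending: S_blend = x1*S1 + x2*S2
Contribution 1: 0.54 * 0.28 = 0.1512 wt%
Contribution 2: 0.46 * 0.2 = 0.092 wt%
S_blend = 0.1512 + 0.092 = 0.2432

0.2432 wt%


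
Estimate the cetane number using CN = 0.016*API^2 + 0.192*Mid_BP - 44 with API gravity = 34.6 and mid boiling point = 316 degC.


CN = 0.016 * 34.6^2 + 0.192 * 316 - 44
CN = 19.15456 + 60.672 - 44 = 35.82656

35.82656


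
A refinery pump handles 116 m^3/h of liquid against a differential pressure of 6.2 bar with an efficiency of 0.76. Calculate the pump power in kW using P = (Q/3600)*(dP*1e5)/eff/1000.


Q = 116 / 3600 = 0.0322222 m^3/s
P = 0.0322222 * (6.2 * 1e5) / 0.76 / 1000 = 26.29

26.29 kW


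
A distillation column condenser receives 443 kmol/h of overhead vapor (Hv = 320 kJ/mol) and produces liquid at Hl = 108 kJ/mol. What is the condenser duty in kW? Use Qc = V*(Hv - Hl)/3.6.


Qc = 443 * (320 - 108) / 3.6 = 443 * 212 / 3.6 = 26090

26090 kW


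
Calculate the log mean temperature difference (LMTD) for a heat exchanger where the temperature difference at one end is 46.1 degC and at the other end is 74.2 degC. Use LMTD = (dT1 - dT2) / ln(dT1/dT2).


LMTD = (dT1 - dT2) / ln(dT1/dT2)
= (46.1 - 74.2) / ln(46.1 / 74.2) = -28.1 / -0.475951 = 59.04

59.04 degC


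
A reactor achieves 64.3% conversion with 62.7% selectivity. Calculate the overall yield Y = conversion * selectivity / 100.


Overall yield = conversion (%) * selectivity (%) / 100
Conversion = 64.3%, Selectivity = 62.7%
Y = 64.3 * 62.7 / 100
= 40.3161 %

40.3161 %


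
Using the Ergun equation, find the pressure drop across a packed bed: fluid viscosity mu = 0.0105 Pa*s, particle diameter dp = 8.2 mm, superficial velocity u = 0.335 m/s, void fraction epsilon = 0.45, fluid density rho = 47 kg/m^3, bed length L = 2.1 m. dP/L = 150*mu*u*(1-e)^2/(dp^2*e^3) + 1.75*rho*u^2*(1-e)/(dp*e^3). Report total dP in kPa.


dp = 8.2 mm = 0.0082 m
Viscous term = 150*0.0105*0.335*(1-0.45)^2 / (0.0082^2*0.45^3) = 26048.7
Inertial term = 1.75*47*0.335^2*(1-0.45) / (0.0082*0.45^3) = 6794.18
dP/L = 26048.7 + 6794.18 = 32842.9 Pa/m
dP = 32842.9 * 2.1 / 1000 = 68.97 kPa

68.97 kPa


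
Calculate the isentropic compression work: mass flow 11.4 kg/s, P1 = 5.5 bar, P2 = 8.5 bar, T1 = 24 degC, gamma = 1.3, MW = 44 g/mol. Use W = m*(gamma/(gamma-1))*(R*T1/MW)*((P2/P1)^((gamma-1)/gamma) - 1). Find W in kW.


Isentropic work: W = m*(gamma/(gamma-1))*(R*T1/MW)*((P2/P1)^((gamma-1)/gamma) - 1)
T1 = 24 + 273.15 = 297.15 K
Pressure ratio = 8.5 / 5.5 = 1.54545
Exponent = (1.3 - 1)/1.3 = 0.230769
(P2/P1)^exp - 1 = 1.54545^0.230769 - 1 = 0.105676
W = 11.4 * 1.3 / 0.3 * 8.314 * 297.15 / 44 * 0.105676 = 293.1

293.1 kW


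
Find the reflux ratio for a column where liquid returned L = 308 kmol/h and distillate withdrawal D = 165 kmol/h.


Reflux ratio definition: R = L / D (liquid returned / distillate withdrawn)
L = 308 kmol/h, D = 165 kmol/h
R = 308 / 165 = 1.867

1.867


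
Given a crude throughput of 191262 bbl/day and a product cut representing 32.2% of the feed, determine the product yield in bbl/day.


Crude throughput = 191262 bbl/day
Fraction yield = 32.2%
yield = throughput * fraction / 100
yield = 191262 * 32.2 / 100 = 61586.364

61586.364 bbl/day


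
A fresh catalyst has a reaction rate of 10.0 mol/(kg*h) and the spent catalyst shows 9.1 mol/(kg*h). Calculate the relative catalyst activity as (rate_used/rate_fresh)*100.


Activity (%) = (rate_used / rate_fresh) * 100
rate_used = 9.1, rate_fresh = 10.0
= (9.1 / 10.0) * 100
= 0.9100 * 100 = 91.00

91.00 %


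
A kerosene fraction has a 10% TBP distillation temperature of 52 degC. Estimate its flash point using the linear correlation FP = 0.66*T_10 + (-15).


FP = 0.66 * 52 + (-15) = 19.32

19.32 degC


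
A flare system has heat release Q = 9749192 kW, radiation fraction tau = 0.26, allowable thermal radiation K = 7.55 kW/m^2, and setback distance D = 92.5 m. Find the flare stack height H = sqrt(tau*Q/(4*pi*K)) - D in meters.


tau*Q/(4*pi*K) = 0.26 * 9749192 / (4 * pi * 7.55) = 26716.8
sqrt(26716.8) = 163.453
H = 163.453 - 92.5 = 70.95

70.95 m


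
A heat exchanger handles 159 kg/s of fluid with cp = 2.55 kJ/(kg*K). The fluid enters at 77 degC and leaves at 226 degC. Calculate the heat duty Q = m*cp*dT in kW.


Q = m_dot * cp * delta_T
delta_T = 226 - 77 = 149 K
Q = 159 * 2.55 * 149
= 405.45 * 149
= 60412.05 kW

60412.05 kW


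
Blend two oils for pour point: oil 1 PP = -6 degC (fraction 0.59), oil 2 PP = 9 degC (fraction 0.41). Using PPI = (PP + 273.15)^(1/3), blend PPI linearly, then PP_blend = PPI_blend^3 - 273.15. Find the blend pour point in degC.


PPI_1 = (-6 + 273.15)^(1/3) = 6.440482
PPI_2 = (9 + 273.15)^(1/3) = 6.558835
PPI_blend = 0.59 * 6.440482 + 0.41 * 6.558835 = 6.489007
PP_blend = 6.489007^3 - 273.15 = 273.234 - 273.15 = 0.08

0.08 degC


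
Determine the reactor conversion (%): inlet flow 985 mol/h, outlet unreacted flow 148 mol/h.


X = (F_in - F_out) / F_in * 100
Moles reacted = 985 - 148 = 837
X = 837 / 985 * 100
= 0.8497 * 100
= 84.97 %

84.97 %


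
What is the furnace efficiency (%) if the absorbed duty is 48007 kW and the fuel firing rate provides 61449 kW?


Furnace efficiency = Q_absorbed / Q_fuel * 100
= 48007 / 61449 * 100 = 78.12

78.12 %


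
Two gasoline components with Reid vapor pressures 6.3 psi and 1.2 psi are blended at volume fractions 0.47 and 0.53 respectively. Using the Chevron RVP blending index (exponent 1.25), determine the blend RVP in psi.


Chevron index: RVP_blend = (sum xi*RVPi^1.25)^(1/1.25)
RVP^1.25 terms: 0.47 * 6.3^1.25 + 0.53 * 1.2^1.25 = 5.35675
RVP_blend = 5.35675^(1/1.25) = 3.829

3.829 psi


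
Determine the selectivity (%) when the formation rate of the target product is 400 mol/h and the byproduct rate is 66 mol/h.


Selectivity = desired / (desired + undesired) * 100
Total products = 400 + 66 = 466 mol/h
S = 400 / 466 * 100
= 0.8584 * 100
= 85.84 %

85.84 %


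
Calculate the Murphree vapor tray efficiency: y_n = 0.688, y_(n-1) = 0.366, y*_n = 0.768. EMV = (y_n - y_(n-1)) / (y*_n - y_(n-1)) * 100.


Murphree vapor efficiency: EMV = (y_n - y_(n-1)) / (y*_n - y_(n-1)) * 100
EMV = (0.688 - 0.366) / (0.768 - 0.366) * 100 = 0.322 / 0.402 * 100 = 80.10

80.10 %


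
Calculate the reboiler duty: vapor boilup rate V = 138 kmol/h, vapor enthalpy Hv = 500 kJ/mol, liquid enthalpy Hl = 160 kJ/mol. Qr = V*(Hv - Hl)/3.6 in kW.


Qr = 138 * (500 - 160) / 3.6 = 138 * 340 / 3.6 = 13030

13030 kW


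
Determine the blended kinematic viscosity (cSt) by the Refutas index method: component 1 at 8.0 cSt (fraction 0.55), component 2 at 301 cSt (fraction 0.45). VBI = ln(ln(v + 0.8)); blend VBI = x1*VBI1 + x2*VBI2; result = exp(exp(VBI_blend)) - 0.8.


Refutas method: VBN_i = 14.534*ln(ln(visc_i + 0.8)) + 10.975, blended linearly by mass fraction; since VBN is linear in VBI_i = ln(ln(visc_i + 0.8)) and the fractions sum to 1, blend VBI directly: visc = exp(exp(VBI_blend)) - 0.8
VBI_1 = ln(ln(8.0 + 0.8)) = 0.776915
VBI_2 = ln(ln(301 + 0.8)) = 1.74218
VBI_blend = 0.55 * 0.776915 + 0.45 * 1.74218 = 1.21128
visc_blend = exp(exp(1.21128)) - 0.8 = 27.93

27.93 cSt


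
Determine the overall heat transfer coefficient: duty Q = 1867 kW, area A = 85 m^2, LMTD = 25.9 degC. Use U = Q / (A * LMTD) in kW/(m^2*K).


From Q = U*A*LMTD, U = Q / (A * LMTD)
U = 1867 / (85 * 25.9) = 1867 / 2201.5 = 0.8481

0.8481 kW/(m^2*K)


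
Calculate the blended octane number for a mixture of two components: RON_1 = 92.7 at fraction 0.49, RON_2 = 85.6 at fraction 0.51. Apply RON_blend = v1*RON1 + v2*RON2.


Linear blending: RON_blend = sum(vi * RONi)
Contribution 1: 0.49 * 92.7 = 45.423
Contribution 2: 0.51 * 85.6 = 43.656
RON_blend = 45.423 + 43.656 = 89.079

89.079


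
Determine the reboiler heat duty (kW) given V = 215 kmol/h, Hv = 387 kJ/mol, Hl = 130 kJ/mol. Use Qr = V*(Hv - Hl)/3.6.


Qr = 215 * (387 - 130) / 3.6 = 215 * 257 / 3.6 = 15350

15350 kW


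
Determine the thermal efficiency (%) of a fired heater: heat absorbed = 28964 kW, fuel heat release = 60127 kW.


Furnace efficiency = Q_absorbed / Q_fuel * 100
= 28964 / 60127 * 100 = 48.17

48.17 %


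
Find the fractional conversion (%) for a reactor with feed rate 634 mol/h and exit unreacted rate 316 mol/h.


X = (F_in - F_out) / F_in * 100
Moles reacted = 634 - 316 = 318
X = 318 / 634 * 100
= 0.5016 * 100
= 50.16 %

50.16 %


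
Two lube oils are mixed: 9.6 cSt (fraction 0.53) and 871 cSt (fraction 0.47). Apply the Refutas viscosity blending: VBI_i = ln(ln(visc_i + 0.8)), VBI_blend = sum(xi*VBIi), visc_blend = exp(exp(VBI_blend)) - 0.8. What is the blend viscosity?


Refutas method: VBN_i = 14.534*ln(ln(visc_i + 0.8)) + 10.975, blended linearly by mass fraction; since VBN is linear in VBI_i = ln(ln(visc_i + 0.8)) and the fractions sum to 1, blend VBI directly: visc = exp(exp(VBI_blend)) - 0.8
VBI_1 = ln(ln(9.6 + 0.8)) = 0.850922
VBI_2 = ln(ln(871 + 0.8)) = 1.91258
VBI_blend = 0.53 * 0.850922 + 0.47 * 1.91258 = 1.3499
visc_blend = exp(exp(1.3499)) - 0.8 = 46.53

46.53 cSt


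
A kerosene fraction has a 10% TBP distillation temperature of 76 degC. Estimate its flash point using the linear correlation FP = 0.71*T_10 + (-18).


FP = 0.71 * 76 + (-18) = 35.96

35.96 degC


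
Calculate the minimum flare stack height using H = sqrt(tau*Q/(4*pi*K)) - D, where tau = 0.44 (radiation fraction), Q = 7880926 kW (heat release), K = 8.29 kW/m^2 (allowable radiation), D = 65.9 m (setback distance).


tau*Q/(4*pi*K) = 0.44 * 7880926 / (4 * pi * 8.29) = 33286.3
sqrt(33286.3) = 182.445
H = 182.445 - 65.9 = 116.5

116.5 m


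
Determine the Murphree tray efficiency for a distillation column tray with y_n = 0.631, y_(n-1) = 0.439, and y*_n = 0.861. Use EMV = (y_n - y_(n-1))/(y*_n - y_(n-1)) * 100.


Murphree vapor efficiency: EMV = (y_n - y_(n-1)) / (y*_n - y_(n-1)) * 100
EMV = (0.631 - 0.439) / (0.861 - 0.439) * 100 = 0.192 / 0.422 * 100 = 45.50

45.50 %


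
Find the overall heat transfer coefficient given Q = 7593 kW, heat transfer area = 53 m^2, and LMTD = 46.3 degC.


From Q = U*A*LMTD, U = Q / (A * LMTD)
U = 7593 / (53 * 46.3) = 7593 / 2453.9 = 3.094

3.094 kW/(m^2*K)


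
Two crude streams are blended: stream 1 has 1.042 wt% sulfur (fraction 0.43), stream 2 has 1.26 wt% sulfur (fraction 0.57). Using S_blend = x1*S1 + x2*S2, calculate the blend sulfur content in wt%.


Linear sulfur blending: S_blend = x1*S1 + x2*S2
Contribution 1: 0.43 * 1.042 = 0.44806 wt%
Contribution 2: 0.57 * 1.26 = 0.7182 wt%
S_blend = 0.44806 + 0.7182 = 1.16626

1.16626 wt%


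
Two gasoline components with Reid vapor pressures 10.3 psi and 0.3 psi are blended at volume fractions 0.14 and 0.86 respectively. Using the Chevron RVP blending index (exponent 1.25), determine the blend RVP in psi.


Chevron index: RVP_blend = (sum xi*RVPi^1.25)^(1/1.25)
RVP^1.25 terms: 0.14 * 10.3^1.25 + 0.86 * 0.3^1.25 = 2.77424
RVP_blend = 2.77424^(1/1.25) = 2.262

2.262 psi


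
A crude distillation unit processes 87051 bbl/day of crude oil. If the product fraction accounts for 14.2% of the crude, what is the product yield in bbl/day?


Crude throughput = 87051 bbl/day
Fraction yield = 14.2%
yield = throughput * fraction / 100
yield = 87051 * 14.2 / 100 = 12361.242

12361.242 bbl/day


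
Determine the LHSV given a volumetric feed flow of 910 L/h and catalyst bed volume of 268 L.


LHSV = volumetric feed rate / catalyst volume
= 910 L/h / 268 L
= 3.396 h^-1

3.396 h^-1


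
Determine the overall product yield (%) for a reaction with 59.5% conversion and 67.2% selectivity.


Overall yield = conversion (%) * selectivity (%) / 100
Conversion = 59.5%, Selectivity = 67.2%
Y = 59.5 * 67.2 / 100
= 39.984 %

39.984 %


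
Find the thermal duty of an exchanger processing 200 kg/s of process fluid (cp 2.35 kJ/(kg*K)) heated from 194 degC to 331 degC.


Q = m_dot * cp * delta_T
delta_T = 331 - 194 = 137 K
Q = 200 * 2.35 * 137
= 470 * 137
= 64390 kW

64390 kW


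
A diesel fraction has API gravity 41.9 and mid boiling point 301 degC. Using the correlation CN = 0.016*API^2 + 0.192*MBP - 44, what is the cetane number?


CN = 0.016 * 41.9^2 + 0.192 * 301 - 44
CN = 28.08976 + 57.792 - 44 = 41.88176

41.88176


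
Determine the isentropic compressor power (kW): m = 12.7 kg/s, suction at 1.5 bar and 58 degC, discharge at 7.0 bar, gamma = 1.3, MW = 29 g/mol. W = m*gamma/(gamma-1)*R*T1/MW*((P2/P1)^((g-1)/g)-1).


Isentropic work: W = m*(gamma/(gamma-1))*(R*T1/MW)*((P2/P1)^((gamma-1)/gamma) - 1)
T1 = 58 + 273.15 = 331.15 K
Pressure ratio = 7.0 / 1.5 = 4.66667
Exponent = (1.3 - 1)/1.3 = 0.230769
(P2/P1)^exp - 1 = 4.66667^0.230769 - 1 = 0.426876
W = 12.7 * 1.3 / 0.3 * 8.314 * 331.15 / 29 * 0.426876 = 2230

2230 kW


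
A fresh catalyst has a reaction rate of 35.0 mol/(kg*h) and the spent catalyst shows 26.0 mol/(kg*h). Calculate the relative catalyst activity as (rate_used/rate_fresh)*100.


Activity (%) = (rate_used / rate_fresh) * 100
rate_used = 26.0, rate_fresh = 35.0
= (26.0 / 35.0) * 100
= 0.7429 * 100 = 74.29

74.29 %


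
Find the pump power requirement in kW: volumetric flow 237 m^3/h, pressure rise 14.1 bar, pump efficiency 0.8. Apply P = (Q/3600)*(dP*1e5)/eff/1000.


Q = 237 / 3600 = 0.0658333 m^3/s
P = 0.0658333 * (14.1 * 1e5) / 0.8 / 1000 = 116.0

116.0 kW


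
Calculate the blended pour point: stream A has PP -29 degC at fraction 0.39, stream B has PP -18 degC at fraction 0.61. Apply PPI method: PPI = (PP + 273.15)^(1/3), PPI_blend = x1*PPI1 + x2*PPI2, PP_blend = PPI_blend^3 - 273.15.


PPI_1 = (-29 + 273.15)^(1/3) = 6.25008
PPI_2 = (-18 + 273.15)^(1/3) = 6.342569
PPI_blend = 0.39 * 6.25008 + 0.61 * 6.342569 = 6.306498
PP_blend = 6.306498^3 - 273.15 = 250.8215 - 273.15 = -22.33

-22.33 degC


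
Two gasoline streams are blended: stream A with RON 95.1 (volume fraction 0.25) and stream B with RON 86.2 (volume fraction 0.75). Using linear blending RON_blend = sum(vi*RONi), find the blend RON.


Linear blending: RON_blend = sum(vi * RONi)
Contribution 1: 0.25 * 95.1 = 23.775
Contribution 2: 0.75 * 86.2 = 64.65
RON_blend = 23.775 + 64.65 = 88.425

88.425


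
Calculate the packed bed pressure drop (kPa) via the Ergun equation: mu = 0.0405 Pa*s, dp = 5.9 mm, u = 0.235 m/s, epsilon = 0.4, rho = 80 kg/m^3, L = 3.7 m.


dp = 5.9 mm = 0.0059 m
Viscous term = 150*0.0405*0.235*(1-0.4)^2 / (0.0059^2*0.4^3) = 230692
Inertial term = 1.75*80*0.235^2*(1-0.4) / (0.0059*0.4^3) = 12285.2
dP/L = 230692 + 12285.2 = 242977 Pa/m
dP = 242977 * 3.7 / 1000 = 899.0 kPa

899.0 kPa


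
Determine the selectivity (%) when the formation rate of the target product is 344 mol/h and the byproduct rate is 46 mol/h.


Selectivity = desired / (desired + undesired) * 100
Total products = 344 + 46 = 390 mol/h
S = 344 / 390 * 100
= 0.8821 * 100
= 88.21 %

88.21 %


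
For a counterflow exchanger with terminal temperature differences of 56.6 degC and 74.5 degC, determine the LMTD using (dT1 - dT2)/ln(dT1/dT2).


LMTD = (dT1 - dT2) / ln(dT1/dT2)
= (56.6 - 74.5) / ln(56.6 / 74.5) = -17.9 / -0.27479 = 65.14

65.14 degC


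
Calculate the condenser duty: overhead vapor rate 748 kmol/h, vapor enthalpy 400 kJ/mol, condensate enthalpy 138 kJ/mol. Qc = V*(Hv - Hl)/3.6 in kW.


Qc = 748 * (400 - 138) / 3.6 = 748 * 262 / 3.6 = 54440

54440 kW


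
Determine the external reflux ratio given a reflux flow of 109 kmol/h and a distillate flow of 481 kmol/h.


Reflux ratio definition: R = L / D (liquid returned / distillate withdrawn)
L = 109 kmol/h, D = 481 kmol/h
R = 109 / 481 = 0.2266

0.2266


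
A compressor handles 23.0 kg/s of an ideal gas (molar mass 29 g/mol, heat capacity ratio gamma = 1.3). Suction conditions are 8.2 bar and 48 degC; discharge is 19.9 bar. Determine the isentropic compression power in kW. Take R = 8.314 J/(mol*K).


Isentropic work: W = m*(gamma/(gamma-1))*(R*T1/MW)*((P2/P1)^((gamma-1)/gamma) - 1)
T1 = 48 + 273.15 = 321.15 K
Pressure ratio = 19.9 / 8.2 = 2.42683
Exponent = (1.3 - 1)/1.3 = 0.230769
(P2/P1)^exp - 1 = 2.42683^0.230769 - 1 = 0.22703
W = 23.0 * 1.3 / 0.3 * 8.314 * 321.15 / 29 * 0.22703 = 2083

2083 kW


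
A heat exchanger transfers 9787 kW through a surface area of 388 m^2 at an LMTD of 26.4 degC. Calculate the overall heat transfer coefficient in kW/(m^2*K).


From Q = U*A*LMTD, U = Q / (A * LMTD)
U = 9787 / (388 * 26.4) = 9787 / 10243.2 = 0.9555

0.9555 kW/(m^2*K)


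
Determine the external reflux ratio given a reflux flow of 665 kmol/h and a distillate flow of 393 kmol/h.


Reflux ratio definition: R = L / D (liquid returned / distillate withdrawn)
L = 665 kmol/h, D = 393 kmol/h
R = 665 / 393 = 1.692

1.692


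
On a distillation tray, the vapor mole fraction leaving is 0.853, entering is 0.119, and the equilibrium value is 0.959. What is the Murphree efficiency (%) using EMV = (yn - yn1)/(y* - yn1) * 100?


Murphree vapor efficiency: EMV = (y_n - y_(n-1)) / (y*_n - y_(n-1)) * 100
EMV = (0.853 - 0.119) / (0.959 - 0.119) * 100 = 0.734 / 0.84 * 100 = 87.38

87.38 %


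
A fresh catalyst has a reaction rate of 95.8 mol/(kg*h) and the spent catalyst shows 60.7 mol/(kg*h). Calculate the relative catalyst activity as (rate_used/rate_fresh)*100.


Activity (%) = (rate_used / rate_fresh) * 100
rate_used = 60.7, rate_fresh = 95.8
= (60.7 / 95.8) * 100
= 0.6336 * 100 = 63.36

63.36 %


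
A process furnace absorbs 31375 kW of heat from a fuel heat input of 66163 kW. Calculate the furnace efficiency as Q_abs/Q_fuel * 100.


Furnace efficiency = Q_absorbed / Q_fuel * 100
= 31375 / 66163 * 100 = 47.42

47.42 %


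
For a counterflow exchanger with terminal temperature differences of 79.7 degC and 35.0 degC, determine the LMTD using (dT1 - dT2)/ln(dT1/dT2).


LMTD = (dT1 - dT2) / ln(dT1/dT2)
= (79.7 - 35.0) / ln(79.7 / 35.0) = 44.7 / 0.822922 = 54.32

54.32 degC


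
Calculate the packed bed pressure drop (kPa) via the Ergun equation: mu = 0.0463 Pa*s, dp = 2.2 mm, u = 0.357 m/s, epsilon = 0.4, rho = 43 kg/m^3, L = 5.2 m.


dp = 2.2 mm = 0.0022 m
Viscous term = 150*0.0463*0.357*(1-0.4)^2 / (0.0022^2*0.4^3) = 2881490
Inertial term = 1.75*43*0.357^2*(1-0.4) / (0.0022*0.4^3) = 40868.8
dP/L = 2881490 + 40868.8 = 2922360 Pa/m
dP = 2922360 * 5.2 / 1000 = 15200 kPa

15200 kPa


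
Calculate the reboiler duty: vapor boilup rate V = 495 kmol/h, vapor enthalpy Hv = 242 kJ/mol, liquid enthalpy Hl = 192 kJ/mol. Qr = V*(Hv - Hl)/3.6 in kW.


Qr = 495 * (242 - 192) / 3.6 = 495 * 50 / 3.6 = 6875

6875 kW


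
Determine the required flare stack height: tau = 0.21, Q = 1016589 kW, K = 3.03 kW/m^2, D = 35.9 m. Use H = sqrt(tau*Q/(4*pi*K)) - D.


tau*Q/(4*pi*K) = 0.21 * 1016589 / (4 * pi * 3.03) = 5606.76
sqrt(5606.76) = 74.8783
H = 74.8783 - 35.9 = 38.98

38.98 m


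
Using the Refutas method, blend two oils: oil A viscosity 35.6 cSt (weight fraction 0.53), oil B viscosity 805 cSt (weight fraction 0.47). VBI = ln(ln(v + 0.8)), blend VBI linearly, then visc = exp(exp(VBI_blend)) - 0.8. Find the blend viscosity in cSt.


Refutas method: VBN_i = 14.534*ln(ln(visc_i + 0.8)) + 10.975, blended linearly by mass fraction; since VBN is linear in VBI_i = ln(ln(visc_i + 0.8)) and the fractions sum to 1, blend VBI directly: visc = exp(exp(VBI_blend)) - 0.8
VBI_1 = ln(ln(35.6 + 0.8)) = 1.27942
VBI_2 = ln(ln(805 + 0.8)) = 1.90089
VBI_blend = 0.53 * 1.27942 + 0.47 * 1.90089 = 1.57151
visc_blend = exp(exp(1.57151)) - 0.8 = 122.4

122.4 cSt


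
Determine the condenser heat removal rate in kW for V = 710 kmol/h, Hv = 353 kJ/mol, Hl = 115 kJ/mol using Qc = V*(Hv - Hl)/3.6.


Qc = 710 * (353 - 115) / 3.6 = 710 * 238 / 3.6 = 46940

46940 kW


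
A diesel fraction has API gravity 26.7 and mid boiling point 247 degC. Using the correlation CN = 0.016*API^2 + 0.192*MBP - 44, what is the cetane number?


CN = 0.016 * 26.7^2 + 0.192 * 247 - 44
CN = 11.40624 + 47.424 - 44 = 14.83024

14.83024


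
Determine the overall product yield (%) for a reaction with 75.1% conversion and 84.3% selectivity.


Overall yield = conversion (%) * selectivity (%) / 100
Conversion = 75.1%, Selectivity = 84.3%
Y = 75.1 * 84.3 / 100
= 63.3093 %

63.3093 %


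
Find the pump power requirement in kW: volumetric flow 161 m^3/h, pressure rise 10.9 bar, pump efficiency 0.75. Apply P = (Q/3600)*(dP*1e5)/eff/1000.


Q = 161 / 3600 = 0.0447222 m^3/s
P = 0.0447222 * (10.9 * 1e5) / 0.75 / 1000 = 65.00

65.00 kW


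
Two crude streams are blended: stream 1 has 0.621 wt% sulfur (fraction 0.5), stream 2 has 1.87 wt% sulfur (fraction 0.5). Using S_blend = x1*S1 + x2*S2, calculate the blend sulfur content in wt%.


Linear sulfur blending: S_blend = x1*S1 + x2*S2
Contribution 1: 0.5 * 0.621 = 0.3105 wt%
Contribution 2: 0.5 * 1.87 = 0.935 wt%
S_blend = 0.3105 + 0.935 = 1.2455

1.2455 wt%


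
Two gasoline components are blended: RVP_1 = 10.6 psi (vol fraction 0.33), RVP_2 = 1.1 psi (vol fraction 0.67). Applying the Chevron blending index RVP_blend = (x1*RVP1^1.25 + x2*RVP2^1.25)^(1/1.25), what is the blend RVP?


Chevron index: RVP_blend = (sum xi*RVPi^1.25)^(1/1.25)
RVP^1.25 terms: 0.33 * 10.6^1.25 + 0.67 * 1.1^1.25 = 7.06647
RVP_blend = 7.06647^(1/1.25) = 4.779

4.779 psi


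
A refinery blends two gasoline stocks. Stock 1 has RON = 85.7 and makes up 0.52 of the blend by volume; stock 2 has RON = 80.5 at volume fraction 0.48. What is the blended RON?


Linear blending: RON_blend = sum(vi * RONi)
Contribution 1: 0.52 * 85.7 = 44.564
Contribution 2: 0.48 * 80.5 = 38.64
RON_blend = 44.564 + 38.64 = 83.204

83.204


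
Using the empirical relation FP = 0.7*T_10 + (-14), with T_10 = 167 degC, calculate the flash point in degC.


FP = 0.7 * 167 + (-14) = 102.9

102.9 degC


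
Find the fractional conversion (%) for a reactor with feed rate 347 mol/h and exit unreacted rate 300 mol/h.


X = (F_in - F_out) / F_in * 100
Moles reacted = 347 - 300 = 47
X = 47 / 347 * 100
= 0.1354 * 100
= 13.54 %

13.54 %


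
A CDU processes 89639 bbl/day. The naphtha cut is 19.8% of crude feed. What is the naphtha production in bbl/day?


Crude throughput = 89639 bbl/day
Fraction yield = 19.8%
yield = throughput * fraction / 100
yield = 89639 * 19.8 / 100 = 17748.522

17748.522 bbl/day


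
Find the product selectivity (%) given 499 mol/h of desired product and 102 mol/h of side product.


Selectivity = desired / (desired + undesired) * 100
Total products = 499 + 102 = 601 mol/h
S = 499 / 601 * 100
= 0.8303 * 100
= 83.03 %

83.03 %


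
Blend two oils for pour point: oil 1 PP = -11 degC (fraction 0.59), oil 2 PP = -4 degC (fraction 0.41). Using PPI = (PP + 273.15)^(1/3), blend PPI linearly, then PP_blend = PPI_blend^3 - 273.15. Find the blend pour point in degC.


PPI_1 = (-11 + 273.15)^(1/3) = 6.400049
PPI_2 = (-4 + 273.15)^(1/3) = 6.456514
PPI_blend = 0.59 * 6.400049 + 0.41 * 6.456514 = 6.4232
PP_blend = 6.4232^3 - 273.15 = 265.0052 - 273.15 = -8.14

-8.14 degC


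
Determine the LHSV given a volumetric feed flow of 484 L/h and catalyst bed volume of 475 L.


LHSV = volumetric feed rate / catalyst volume
= 484 L/h / 475 L
= 1.019 h^-1

1.019 h^-1


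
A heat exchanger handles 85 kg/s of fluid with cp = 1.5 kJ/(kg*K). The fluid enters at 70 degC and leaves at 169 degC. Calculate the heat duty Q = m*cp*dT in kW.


Q = m_dot * cp * delta_T
delta_T = 169 - 70 = 99 K
Q = 85 * 1.5 * 99
= 127.5 * 99
= 12622.5 kW

12622.5 kW


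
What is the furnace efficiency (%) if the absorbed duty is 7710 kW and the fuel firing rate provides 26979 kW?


Furnace efficiency = Q_absorbed / Q_fuel * 100
= 7710 / 26979 * 100 = 28.58

28.58 %


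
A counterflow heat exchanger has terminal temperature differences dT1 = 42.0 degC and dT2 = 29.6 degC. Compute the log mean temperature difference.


LMTD = (dT1 - dT2) / ln(dT1/dT2)
= (42.0 - 29.6) / ln(42.0 / 29.6) = 12.4 / 0.349895 = 35.44

35.44 degC


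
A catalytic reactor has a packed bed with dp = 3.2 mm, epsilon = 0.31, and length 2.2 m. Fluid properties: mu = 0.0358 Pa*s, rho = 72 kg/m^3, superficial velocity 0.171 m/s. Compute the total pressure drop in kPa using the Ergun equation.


dp = 3.2 mm = 0.0032 m
Viscous term = 150*0.0358*0.171*(1-0.31)^2 / (0.0032^2*0.31^3) = 1433120
Inertial term = 1.75*72*0.171^2*(1-0.31) / (0.0032*0.31^3) = 26667.2
dP/L = 1433120 + 26667.2 = 1459790 Pa/m
dP = 1459790 * 2.2 / 1000 = 3212 kPa

3212 kPa


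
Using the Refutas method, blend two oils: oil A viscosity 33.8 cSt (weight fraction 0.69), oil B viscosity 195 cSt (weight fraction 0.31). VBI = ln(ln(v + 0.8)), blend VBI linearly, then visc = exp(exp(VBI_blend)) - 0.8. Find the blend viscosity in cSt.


Refutas method: VBN_i = 14.534*ln(ln(visc_i + 0.8)) + 10.975, blended linearly by mass fraction; since VBN is linear in VBI_i = ln(ln(visc_i + 0.8)) and the fractions sum to 1, blend VBI directly: visc = exp(exp(VBI_blend)) - 0.8
VBI_1 = ln(ln(33.8 + 0.8)) = 1.26521
VBI_2 = ln(ln(195 + 0.8)) = 1.66338
VBI_blend = 0.69 * 1.26521 + 0.31 * 1.66338 = 1.38864
visc_blend = exp(exp(1.38864)) - 0.8 = 54.31

54.31 cSt


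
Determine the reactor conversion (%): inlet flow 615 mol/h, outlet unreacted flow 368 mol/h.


X = (F_in - F_out) / F_in * 100
Moles reacted = 615 - 368 = 247
X = 247 / 615 * 100
= 0.4016 * 100
= 40.16 %

40.16 %


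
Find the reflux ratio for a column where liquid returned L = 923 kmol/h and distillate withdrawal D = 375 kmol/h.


Reflux ratio definition: R = L / D (liquid returned / distillate withdrawn)
L = 923 kmol/h, D = 375 kmol/h
R = 923 / 375 = 2.461

2.461


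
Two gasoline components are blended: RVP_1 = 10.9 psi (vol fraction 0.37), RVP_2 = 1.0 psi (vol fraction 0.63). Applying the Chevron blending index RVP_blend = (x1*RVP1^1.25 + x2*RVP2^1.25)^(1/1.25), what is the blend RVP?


Chevron index: RVP_blend = (sum xi*RVPi^1.25)^(1/1.25)
RVP^1.25 terms: 0.37 * 10.9^1.25 + 0.63 * 1.0^1.25 = 7.95799
RVP_blend = 7.95799^(1/1.25) = 5.256

5.256 psi


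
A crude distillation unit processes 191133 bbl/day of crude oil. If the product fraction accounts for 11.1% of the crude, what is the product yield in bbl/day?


Crude throughput = 191133 bbl/day
Fraction yield = 11.1%
yield = throughput * fraction / 100
yield = 191133 * 11.1 / 100 = 21215.763

21215.763 bbl/day


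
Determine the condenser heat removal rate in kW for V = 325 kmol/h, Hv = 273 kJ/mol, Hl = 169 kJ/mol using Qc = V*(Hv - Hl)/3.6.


Qc = 325 * (273 - 169) / 3.6 = 325 * 104 / 3.6 = 9389

9389 kW


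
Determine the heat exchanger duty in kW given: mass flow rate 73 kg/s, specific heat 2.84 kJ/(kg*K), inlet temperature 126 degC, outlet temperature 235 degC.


Q = m_dot * cp * delta_T
delta_T = 235 - 126 = 109 K
Q = 73 * 2.84 * 109
= 207.32 * 109
= 22597.88 kW

22597.88 kW


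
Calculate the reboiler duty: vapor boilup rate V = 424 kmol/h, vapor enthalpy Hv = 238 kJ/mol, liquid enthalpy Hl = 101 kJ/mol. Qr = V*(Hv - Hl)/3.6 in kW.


Qr = 424 * (238 - 101) / 3.6 = 424 * 137 / 3.6 = 16140

16140 kW


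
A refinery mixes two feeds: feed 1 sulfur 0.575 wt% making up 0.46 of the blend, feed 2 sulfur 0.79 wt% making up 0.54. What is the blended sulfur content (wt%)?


Linear sulfur blending: S_blend = x1*S1 + x2*S2
Contribution 1: 0.46 * 0.575 = 0.2645 wt%
Contribution 2: 0.54 * 0.79 = 0.4266 wt%
S_blend = 0.2645 + 0.4266 = 0.6911

0.6911 wt%


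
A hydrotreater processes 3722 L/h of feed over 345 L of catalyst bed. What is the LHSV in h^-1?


LHSV = volumetric feed rate / catalyst volume
= 3722 L/h / 345 L
= 10.79 h^-1

10.79 h^-1


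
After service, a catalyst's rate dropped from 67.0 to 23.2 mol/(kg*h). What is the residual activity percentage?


Activity (%) = (rate_used / rate_fresh) * 100
rate_used = 23.2, rate_fresh = 67.0
= (23.2 / 67.0) * 100
= 0.3463 * 100 = 34.63

34.63 %


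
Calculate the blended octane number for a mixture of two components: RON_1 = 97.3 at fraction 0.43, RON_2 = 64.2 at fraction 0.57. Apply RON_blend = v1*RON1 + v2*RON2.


Linear blending: RON_blend = sum(vi * RONi)
Contribution 1: 0.43 * 97.3 = 41.839
Contribution 2: 0.57 * 64.2 = 36.594
RON_blend = 41.839 + 36.594 = 78.433

78.433


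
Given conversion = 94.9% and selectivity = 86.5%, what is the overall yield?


Overall yield = conversion (%) * selectivity (%) / 100
Conversion = 94.9%, Selectivity = 86.5%
Y = 94.9 * 86.5 / 100
= 82.0885 %

82.0885 %


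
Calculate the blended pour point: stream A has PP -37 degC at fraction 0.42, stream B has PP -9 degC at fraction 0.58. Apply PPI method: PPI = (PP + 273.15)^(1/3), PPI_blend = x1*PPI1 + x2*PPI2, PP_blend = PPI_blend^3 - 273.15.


PPI_1 = (-37 + 273.15)^(1/3) = 6.181056
PPI_2 = (-9 + 273.15)^(1/3) = 6.416283
PPI_blend = 0.42 * 6.181056 + 0.58 * 6.416283 = 6.317488
PP_blend = 6.317488^3 - 273.15 = 252.1351 - 273.15 = -21.01

-21.01 degC


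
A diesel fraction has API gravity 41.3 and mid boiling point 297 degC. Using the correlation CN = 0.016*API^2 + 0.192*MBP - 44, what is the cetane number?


CN = 0.016 * 41.3^2 + 0.192 * 297 - 44
CN = 27.29104 + 57.024 - 44 = 40.31504

40.31504


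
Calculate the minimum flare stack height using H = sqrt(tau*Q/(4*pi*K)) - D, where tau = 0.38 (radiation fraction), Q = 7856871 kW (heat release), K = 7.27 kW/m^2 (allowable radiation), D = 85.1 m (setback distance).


tau*Q/(4*pi*K) = 0.38 * 7856871 / (4 * pi * 7.27) = 32680.5
sqrt(32680.5) = 180.777
H = 180.777 - 85.1 = 95.68

95.68 m


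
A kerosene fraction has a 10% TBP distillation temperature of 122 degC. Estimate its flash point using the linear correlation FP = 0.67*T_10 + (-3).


FP = 0.67 * 122 + (-3) = 78.74

78.74 degC


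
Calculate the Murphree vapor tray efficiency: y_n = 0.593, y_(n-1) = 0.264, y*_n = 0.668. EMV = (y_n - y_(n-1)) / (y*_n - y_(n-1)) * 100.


Murphree vapor efficiency: EMV = (y_n - y_(n-1)) / (y*_n - y_(n-1)) * 100
EMV = (0.593 - 0.264) / (0.668 - 0.264) * 100 = 0.329 / 0.404 * 100 = 81.44

81.44 %


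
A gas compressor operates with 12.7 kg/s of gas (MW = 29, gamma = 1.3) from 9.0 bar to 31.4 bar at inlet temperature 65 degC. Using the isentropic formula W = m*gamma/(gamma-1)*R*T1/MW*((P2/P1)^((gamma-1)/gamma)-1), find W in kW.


Isentropic work: W = m*(gamma/(gamma-1))*(R*T1/MW)*((P2/P1)^((gamma-1)/gamma) - 1)
T1 = 65 + 273.15 = 338.15 K
Pressure ratio = 31.4 / 9.0 = 3.48889
Exponent = (1.3 - 1)/1.3 = 0.230769
(P2/P1)^exp - 1 = 3.48889^0.230769 - 1 = 0.334244
W = 12.7 * 1.3 / 0.3 * 8.314 * 338.15 / 29 * 0.334244 = 1783

1783 kW


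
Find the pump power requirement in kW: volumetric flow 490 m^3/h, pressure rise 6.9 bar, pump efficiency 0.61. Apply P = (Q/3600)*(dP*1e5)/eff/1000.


Q = 490 / 3600 = 0.136111 m^3/s
P = 0.136111 * (6.9 * 1e5) / 0.61 / 1000 = 154.0

154.0 kW


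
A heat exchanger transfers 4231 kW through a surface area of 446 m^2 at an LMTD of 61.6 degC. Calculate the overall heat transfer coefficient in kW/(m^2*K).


From Q = U*A*LMTD, U = Q / (A * LMTD)
U = 4231 / (446 * 61.6) = 4231 / 27473.6 = 0.1540

0.1540 kW/(m^2*K)


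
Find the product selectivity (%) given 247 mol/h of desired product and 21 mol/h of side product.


Selectivity = desired / (desired + undesired) * 100
Total products = 247 + 21 = 268 mol/h
S = 247 / 268 * 100
= 0.9216 * 100
= 92.16 %

92.16 %


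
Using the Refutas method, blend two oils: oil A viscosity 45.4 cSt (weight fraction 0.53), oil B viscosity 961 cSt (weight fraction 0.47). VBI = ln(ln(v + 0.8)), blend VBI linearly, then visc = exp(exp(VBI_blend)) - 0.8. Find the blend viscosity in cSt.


Refutas method: VBN_i = 14.534*ln(ln(visc_i + 0.8)) + 10.975, blended linearly by mass fraction; since VBN is linear in VBI_i = ln(ln(visc_i + 0.8)) and the fractions sum to 1, blend VBI directly: visc = exp(exp(VBI_blend)) - 0.8
VBI_1 = ln(ln(45.4 + 0.8)) = 1.34364
VBI_2 = ln(ln(961 + 0.8)) = 1.92699
VBI_blend = 0.53 * 1.34364 + 0.47 * 1.92699 = 1.61781
visc_blend = exp(exp(1.61781)) - 0.8 = 154.0

154.0 cSt


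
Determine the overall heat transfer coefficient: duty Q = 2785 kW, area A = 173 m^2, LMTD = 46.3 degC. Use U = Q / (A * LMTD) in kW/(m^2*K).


From Q = U*A*LMTD, U = Q / (A * LMTD)
U = 2785 / (173 * 46.3) = 2785 / 8009.9 = 0.3477

0.3477 kW/(m^2*K)


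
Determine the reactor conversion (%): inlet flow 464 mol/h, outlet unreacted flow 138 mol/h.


X = (F_in - F_out) / F_in * 100
Moles reacted = 464 - 138 = 326
X = 326 / 464 * 100
= 0.7026 * 100
= 70.26 %

70.26 %


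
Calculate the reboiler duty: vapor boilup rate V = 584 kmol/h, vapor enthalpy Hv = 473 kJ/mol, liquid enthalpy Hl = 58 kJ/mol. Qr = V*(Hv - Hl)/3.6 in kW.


Qr = 584 * (473 - 58) / 3.6 = 584 * 415 / 3.6 = 67320

67320 kW


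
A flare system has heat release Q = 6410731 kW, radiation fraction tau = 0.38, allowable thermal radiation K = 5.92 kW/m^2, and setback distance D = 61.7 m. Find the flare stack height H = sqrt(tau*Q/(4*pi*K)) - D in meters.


tau*Q/(4*pi*K) = 0.38 * 6410731 / (4 * pi * 5.92) = 32746.1
sqrt(32746.1) = 180.959
H = 180.959 - 61.7 = 119.3

119.3 m


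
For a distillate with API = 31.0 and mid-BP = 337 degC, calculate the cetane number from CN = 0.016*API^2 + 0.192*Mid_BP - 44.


CN = 0.016 * 31.0^2 + 0.192 * 337 - 44
CN = 15.376 + 64.704 - 44 = 36.08

36.08


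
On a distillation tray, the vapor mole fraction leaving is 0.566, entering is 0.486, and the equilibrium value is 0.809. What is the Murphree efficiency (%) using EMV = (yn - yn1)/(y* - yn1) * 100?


Murphree vapor efficiency: EMV = (y_n - y_(n-1)) / (y*_n - y_(n-1)) * 100
EMV = (0.566 - 0.486) / (0.809 - 0.486) * 100 = 0.08 / 0.323 * 100 = 24.77

24.77 %


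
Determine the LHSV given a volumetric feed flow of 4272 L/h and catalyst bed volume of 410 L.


LHSV = volumetric feed rate / catalyst volume
= 4272 L/h / 410 L
= 10.42 h^-1

10.42 h^-1


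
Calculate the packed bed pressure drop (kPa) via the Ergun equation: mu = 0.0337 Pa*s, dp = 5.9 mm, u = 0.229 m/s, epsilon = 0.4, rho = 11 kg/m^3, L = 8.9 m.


dp = 5.9 mm = 0.0059 m
Viscous term = 150*0.0337*0.229*(1-0.4)^2 / (0.0059^2*0.4^3) = 187058
Inertial term = 1.75*11*0.229^2*(1-0.4) / (0.0059*0.4^3) = 1604.06
dP/L = 187058 + 1604.06 = 188662 Pa/m
dP = 188662 * 8.9 / 1000 = 1679 kPa

1679 kPa
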